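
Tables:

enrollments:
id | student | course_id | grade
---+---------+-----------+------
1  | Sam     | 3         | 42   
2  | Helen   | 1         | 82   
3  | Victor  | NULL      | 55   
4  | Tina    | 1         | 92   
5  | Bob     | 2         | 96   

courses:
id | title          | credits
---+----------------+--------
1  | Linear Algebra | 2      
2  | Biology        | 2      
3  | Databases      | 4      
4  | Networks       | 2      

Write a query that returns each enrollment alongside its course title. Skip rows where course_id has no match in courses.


INNER JOIN keeps only enrollments rows whose course_id matches an id in courses. Walk through each enrollment:
  - enrollment 1 (Sam): course_id=3 -> matches Databases
  - enrollment 2 (Helen): course_id=1 -> matches Linear Algebra
  - enrollment 3 (Victor): course_id=NULL, no match -> dropped
  - enrollment 4 (Tina): course_id=1 -> matches Linear Algebra
  - enrollment 5 (Bob): course_id=2 -> matches Biology
So 1 of 5 rows is dropped.

SQL:
SELECT a.student, b.title AS course
FROM enrollments a
INNER JOIN courses b ON a.course_id = b.id

Result:
student | course        
--------+---------------
Sam     | Databases     
Helen   | Linear Algebra
Tina    | Linear Algebra
Bob     | Biology       


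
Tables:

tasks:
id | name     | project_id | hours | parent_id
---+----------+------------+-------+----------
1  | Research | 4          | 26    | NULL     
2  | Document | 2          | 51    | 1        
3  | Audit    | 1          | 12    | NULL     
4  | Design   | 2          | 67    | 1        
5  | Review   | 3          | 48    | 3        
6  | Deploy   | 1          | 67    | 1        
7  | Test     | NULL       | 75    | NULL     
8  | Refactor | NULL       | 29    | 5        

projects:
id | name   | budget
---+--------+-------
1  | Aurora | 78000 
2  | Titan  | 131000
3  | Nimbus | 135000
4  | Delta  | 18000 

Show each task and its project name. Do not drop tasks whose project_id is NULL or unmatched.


LEFT JOIN keeps every row from tasks (the left table); where project_id has no match in projects, the project columns become NULL. Walk through each task:
  - task 1 (Research): project_id=4 -> matches Delta
  - task 2 (Document): project_id=2 -> matches Titan
  - task 3 (Audit): project_id=1 -> matches Aurora
  - task 4 (Design): project_id=2 -> matches Titan
  - task 5 (Review): project_id=3 -> matches Nimbus
  - task 6 (Deploy): project_id=1 -> matches Aurora
  - task 7 (Test): project_id=NULL, no match -> kept with NULL
  - task 8 (Refactor): project_id=NULL, no match -> kept with NULL
All 8 rows appear; 2 have NULL project.

SQL:
SELECT a.name, b.name AS project
FROM tasks a
LEFT JOIN projects b ON a.project_id = b.id

Result:
name     | project
---------+--------
Research | Delta  
Document | Titan  
Audit    | Aurora 
Design   | Titan  
Review   | Nimbus 
Deploy   | Aurora 
Test     | NULL   
Refactor | NULL   


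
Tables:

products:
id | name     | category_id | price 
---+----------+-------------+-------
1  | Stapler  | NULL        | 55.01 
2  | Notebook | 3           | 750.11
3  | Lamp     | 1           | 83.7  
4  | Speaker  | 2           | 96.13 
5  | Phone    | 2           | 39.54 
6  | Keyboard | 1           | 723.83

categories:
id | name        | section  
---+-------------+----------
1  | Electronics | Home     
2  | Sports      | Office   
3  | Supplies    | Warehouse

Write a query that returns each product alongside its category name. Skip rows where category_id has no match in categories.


INNER JOIN keeps only products rows whose category_id matches an id in categories. Walk through each product:
  - product 1 (Stapler): category_id=NULL, no match -> dropped
  - product 2 (Notebook): category_id=3 -> matches Supplies
  - product 3 (Lamp): category_id=1 -> matches Electronics
  - product 4 (Speaker): category_id=2 -> matches Sports
  - product 5 (Phone): category_id=2 -> matches Sports
  - product 6 (Keyboard): category_id=1 -> matches Electronics
So 1 of 6 rows is dropped.

SQL:
SELECT a.name, b.name AS category
FROM products a
INNER JOIN categories b ON a.category_id = b.id

Result:
name     | category   
---------+------------
Notebook | Supplies   
Lamp     | Electronics
Speaker  | Sports     
Phone    | Sports     
Keyboard | Electronics


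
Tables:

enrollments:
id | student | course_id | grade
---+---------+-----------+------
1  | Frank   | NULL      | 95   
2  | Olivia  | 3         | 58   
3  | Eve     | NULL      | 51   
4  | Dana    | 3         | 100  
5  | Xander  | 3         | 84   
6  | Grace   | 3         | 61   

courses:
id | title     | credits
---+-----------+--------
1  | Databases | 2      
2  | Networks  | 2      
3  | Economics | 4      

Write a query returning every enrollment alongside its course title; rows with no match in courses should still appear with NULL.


LEFT JOIN keeps every row from enrollments (the left table); where course_id has no match in courses, the course columns become NULL. Walk through each enrollment:
  - enrollment 1 (Frank): course_id=NULL, no match -> kept with NULL
  - enrollment 2 (Olivia): course_id=3 -> matches Economics
  - enrollment 3 (Eve): course_id=NULL, no match -> kept with NULL
  - enrollment 4 (Dana): course_id=3 -> matches Economics
  - enrollment 5 (Xander): course_id=3 -> matches Economics
  - enrollment 6 (Grace): course_id=3 -> matches Economics
All 6 rows appear; 2 have NULL course.

SQL:
SELECT a.student, b.title AS course
FROM enrollments a
LEFT JOIN courses b ON a.course_id = b.id

Result:
student | course   
--------+----------
Frank   | NULL     
Olivia  | Economics
Eve     | NULL     
Dana    | Economics
Xander  | Economics
Grace   | Economics


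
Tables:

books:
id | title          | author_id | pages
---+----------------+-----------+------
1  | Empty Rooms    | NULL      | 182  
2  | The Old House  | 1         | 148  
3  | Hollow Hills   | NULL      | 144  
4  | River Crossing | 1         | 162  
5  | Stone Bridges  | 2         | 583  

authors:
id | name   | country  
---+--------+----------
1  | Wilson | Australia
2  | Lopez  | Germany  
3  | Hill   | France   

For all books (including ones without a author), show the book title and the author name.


LEFT JOIN keeps every row from books (the left table); where author_id has no match in authors, the author columns become NULL. Walk through each book:
  - book 1 (Empty Rooms): author_id=NULL, no match -> kept with NULL
  - book 2 (The Old House): author_id=1 -> matches Wilson
  - book 3 (Hollow Hills): author_id=NULL, no match -> kept with NULL
  - book 4 (River Crossing): author_id=1 -> matches Wilson
  - book 5 (Stone Bridges): author_id=2 -> matches Lopez
All 5 rows appear; 2 have NULL author.

SQL:
SELECT a.title, b.name AS author
FROM books a
LEFT JOIN authors b ON a.author_id = b.id

Result:
title          | author
---------------+-------
Empty Rooms    | NULL  
The Old House  | Wilson
Hollow Hills   | NULL  
River Crossing | Wilson
Stone Bridges  | Lopez 


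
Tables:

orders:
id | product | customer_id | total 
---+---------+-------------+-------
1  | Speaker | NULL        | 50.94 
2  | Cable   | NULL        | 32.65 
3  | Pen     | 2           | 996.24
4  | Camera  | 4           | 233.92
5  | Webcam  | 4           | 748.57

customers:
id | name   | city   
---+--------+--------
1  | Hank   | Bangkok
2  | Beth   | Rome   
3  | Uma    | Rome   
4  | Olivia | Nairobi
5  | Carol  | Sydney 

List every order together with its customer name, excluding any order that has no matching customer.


INNER JOIN keeps only orders rows whose customer_id matches an id in customers. Walk through each order:
  - order 1 (Speaker): customer_id=NULL, no match -> dropped
  - order 2 (Cable): customer_id=NULL, no match -> dropped
  - order 3 (Pen): customer_id=2 -> matches Beth
  - order 4 (Camera): customer_id=4 -> matches Olivia
  - order 5 (Webcam): customer_id=4 -> matches Olivia
So 2 of 5 rows are dropped.

SQL:
SELECT a.product, b.name AS customer
FROM orders a
INNER JOIN customers b ON a.customer_id = b.id

Result:
product | customer
--------+---------
Pen     | Beth    
Camera  | Olivia  
Webcam  | Olivia  


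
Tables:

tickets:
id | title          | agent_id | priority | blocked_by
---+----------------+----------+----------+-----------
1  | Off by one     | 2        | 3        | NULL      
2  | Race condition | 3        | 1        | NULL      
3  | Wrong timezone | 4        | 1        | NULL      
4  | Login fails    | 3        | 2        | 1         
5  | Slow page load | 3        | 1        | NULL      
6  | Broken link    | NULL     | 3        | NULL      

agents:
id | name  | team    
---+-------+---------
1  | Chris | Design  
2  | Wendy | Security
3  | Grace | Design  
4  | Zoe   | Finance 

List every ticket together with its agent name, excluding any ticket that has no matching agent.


INNER JOIN keeps only tickets rows whose agent_id matches an id in agents. Walk through each ticket:
  - ticket 1 (Off by one): agent_id=2 -> matches Wendy
  - ticket 2 (Race condition): agent_id=3 -> matches Grace
  - ticket 3 (Wrong timezone): agent_id=4 -> matches Zoe
  - ticket 4 (Login fails): agent_id=3 -> matches Grace
  - ticket 5 (Slow page load): agent_id=3 -> matches Grace
  - ticket 6 (Broken link): agent_id=NULL, no match -> dropped
So 1 of 6 rows is dropped.

SQL:
SELECT a.title, b.name AS agent
FROM tickets a
INNER JOIN agents b ON a.agent_id = b.id

Result:
title          | agent
---------------+------
Off by one     | Wendy
Race condition | Grace
Wrong timezone | Zoe  
Login fails    | Grace
Slow page load | Grace


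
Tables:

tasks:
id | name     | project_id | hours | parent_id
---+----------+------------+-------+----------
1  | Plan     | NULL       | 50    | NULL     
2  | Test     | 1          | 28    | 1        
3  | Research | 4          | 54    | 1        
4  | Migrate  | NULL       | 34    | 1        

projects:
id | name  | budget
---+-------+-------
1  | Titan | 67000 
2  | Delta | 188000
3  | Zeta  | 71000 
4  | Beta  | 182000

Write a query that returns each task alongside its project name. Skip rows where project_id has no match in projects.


INNER JOIN keeps only tasks rows whose project_id matches an id in projects. Walk through each task:
  - task 1 (Plan): project_id=NULL, no match -> dropped
  - task 2 (Test): project_id=1 -> matches Titan
  - task 3 (Research): project_id=4 -> matches Beta
  - task 4 (Migrate): project_id=NULL, no match -> dropped
So 2 of 4 rows are dropped.

SQL:
SELECT a.name, b.name AS project
FROM tasks a
INNER JOIN projects b ON a.project_id = b.id

Result:
name     | project
---------+--------
Test     | Titan  
Research | Beta   


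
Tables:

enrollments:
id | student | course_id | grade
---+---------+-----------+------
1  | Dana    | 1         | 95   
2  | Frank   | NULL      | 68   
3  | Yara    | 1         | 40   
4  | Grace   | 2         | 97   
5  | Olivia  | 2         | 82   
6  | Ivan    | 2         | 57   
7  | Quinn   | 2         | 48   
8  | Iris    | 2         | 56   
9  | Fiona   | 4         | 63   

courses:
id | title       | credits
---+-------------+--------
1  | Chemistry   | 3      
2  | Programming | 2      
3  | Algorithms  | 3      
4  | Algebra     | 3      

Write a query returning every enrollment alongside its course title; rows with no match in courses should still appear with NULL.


LEFT JOIN keeps every row from enrollments (the left table); where course_id has no match in courses, the course columns become NULL. Walk through each enrollment:
  - enrollment 1 (Dana): course_id=1 -> matches Chemistry
  - enrollment 2 (Frank): course_id=NULL, no match -> kept with NULL
  - enrollment 3 (Yara): course_id=1 -> matches Chemistry
  - enrollment 4 (Grace): course_id=2 -> matches Programming
  - enrollment 5 (Olivia): course_id=2 -> matches Programming
  - enrollment 6 (Ivan): course_id=2 -> matches Programming
  - enrollment 7 (Quinn): course_id=2 -> matches Programming
  - enrollment 8 (Iris): course_id=2 -> matches Programming
  - enrollment 9 (Fiona): course_id=4 -> matches Algebra
All 9 rows appear; 1 has NULL course.

SQL:
SELECT a.student, b.title AS course
FROM enrollments a
LEFT JOIN courses b ON a.course_id = b.id

Result:
student | course     
--------+------------
Dana    | Chemistry  
Frank   | NULL       
Yara    | Chemistry  
Grace   | Programming
Olivia  | Programming
Ivan    | Programming
Quinn   | Programming
Iris    | Programming
Fiona   | Algebra    


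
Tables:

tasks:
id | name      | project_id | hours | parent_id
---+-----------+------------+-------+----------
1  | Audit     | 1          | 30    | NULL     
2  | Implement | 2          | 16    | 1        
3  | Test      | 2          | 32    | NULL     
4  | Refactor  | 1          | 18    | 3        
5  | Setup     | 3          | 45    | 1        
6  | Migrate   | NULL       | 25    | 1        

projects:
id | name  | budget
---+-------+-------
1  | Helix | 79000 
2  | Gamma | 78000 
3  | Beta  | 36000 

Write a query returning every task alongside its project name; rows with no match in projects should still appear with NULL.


LEFT JOIN keeps every row from tasks (the left table); where project_id has no match in projects, the project columns become NULL. Walk through each task:
  - task 1 (Audit): project_id=1 -> matches Helix
  - task 2 (Implement): project_id=2 -> matches Gamma
  - task 3 (Test): project_id=2 -> matches Gamma
  - task 4 (Refactor): project_id=1 -> matches Helix
  - task 5 (Setup): project_id=3 -> matches Beta
  - task 6 (Migrate): project_id=NULL, no match -> kept with NULL
All 6 rows appear; 1 has NULL project.

SQL:
SELECT a.name, b.name AS project
FROM tasks a
LEFT JOIN projects b ON a.project_id = b.id

Result:
name      | project
----------+--------
Audit     | Helix  
Implement | Gamma  
Test      | Gamma  
Refactor  | Helix  
Setup     | Beta   
Migrate   | NULL   


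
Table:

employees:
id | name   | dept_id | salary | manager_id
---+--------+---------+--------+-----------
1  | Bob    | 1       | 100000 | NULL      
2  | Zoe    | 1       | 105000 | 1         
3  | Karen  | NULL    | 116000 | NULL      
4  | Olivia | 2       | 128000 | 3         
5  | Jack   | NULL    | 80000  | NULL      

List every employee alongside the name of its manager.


This is a self-join: employees is joined to a second copy of itself, matching each row's manager_id to another row's id. Use LEFT JOIN so rows with manager_id=NULL are kept.
  - employee 1 (Bob): manager_id=NULL -> NULL
  - employee 2 (Zoe): manager_id=1 -> Bob
  - employee 3 (Karen): manager_id=NULL -> NULL
  - employee 4 (Olivia): manager_id=3 -> Karen
  - employee 5 (Jack): manager_id=NULL -> NULL

SQL:
SELECT a.name AS item, b.name AS manager
FROM employees a
LEFT JOIN employees b ON a.manager_id = b.id

Result:
item   | manager
-------+--------
Bob    | NULL   
Zoe    | Bob    
Karen  | NULL   
Olivia | Karen  
Jack   | NULL   


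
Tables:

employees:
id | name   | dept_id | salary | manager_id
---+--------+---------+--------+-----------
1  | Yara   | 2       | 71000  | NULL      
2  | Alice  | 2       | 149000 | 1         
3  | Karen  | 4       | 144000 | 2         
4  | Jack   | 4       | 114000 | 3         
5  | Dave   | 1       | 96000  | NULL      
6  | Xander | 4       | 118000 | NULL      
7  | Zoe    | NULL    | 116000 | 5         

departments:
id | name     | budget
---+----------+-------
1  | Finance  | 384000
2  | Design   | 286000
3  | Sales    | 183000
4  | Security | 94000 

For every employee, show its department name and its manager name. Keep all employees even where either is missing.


Two LEFT JOINs from the same base table employees: one to departments via dept_id, one to employees itself via manager_id. Both are LEFT so every employee is preserved.
Match against departments:
  - employee 1 (Yara): dept_id=2 -> matches Design
  - employee 2 (Alice): dept_id=2 -> matches Design
  - employee 3 (Karen): dept_id=4 -> matches Security
  - employee 4 (Jack): dept_id=4 -> matches Security
  - employee 5 (Dave): dept_id=1 -> matches Finance
  - employee 6 (Xander): dept_id=4 -> matches Security
  - employee 7 (Zoe): dept_id=NULL, no match -> kept with NULL
Match against employees (self):
  - employee 1 (Yara): manager_id=NULL -> NULL
  - employee 2 (Alice): manager_id=1 -> Yara
  - employee 3 (Karen): manager_id=2 -> Alice
  - employee 4 (Jack): manager_id=3 -> Karen
  - employee 5 (Dave): manager_id=NULL -> NULL
  - employee 6 (Xander): manager_id=NULL -> NULL
  - employee 7 (Zoe): manager_id=5 -> Dave

SQL:
SELECT a.name, b.name AS department, c.name AS manager
FROM employees a
LEFT JOIN departments b ON a.dept_id = b.id
LEFT JOIN employees c ON a.manager_id = c.id

Result:
name   | department | manager
-------+------------+--------
Yara   | Design     | NULL   
Alice  | Design     | Yara   
Karen  | Security   | Alice  
Jack   | Security   | Karen  
Dave   | Finance    | NULL   
Xander | Security   | NULL   
Zoe    | NULL       | Dave   


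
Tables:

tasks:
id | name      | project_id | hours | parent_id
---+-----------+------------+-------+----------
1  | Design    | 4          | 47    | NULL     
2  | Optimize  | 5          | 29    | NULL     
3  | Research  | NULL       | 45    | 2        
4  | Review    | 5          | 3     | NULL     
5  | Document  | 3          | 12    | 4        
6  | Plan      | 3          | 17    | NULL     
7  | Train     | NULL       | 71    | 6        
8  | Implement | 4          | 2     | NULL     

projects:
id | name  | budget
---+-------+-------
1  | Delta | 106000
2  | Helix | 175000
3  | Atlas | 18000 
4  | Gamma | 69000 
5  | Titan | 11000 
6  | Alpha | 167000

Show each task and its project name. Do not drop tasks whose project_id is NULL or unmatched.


LEFT JOIN keeps every row from tasks (the left table); where project_id has no match in projects, the project columns become NULL. Walk through each task:
  - task 1 (Design): project_id=4 -> matches Gamma
  - task 2 (Optimize): project_id=5 -> matches Titan
  - task 3 (Research): project_id=NULL, no match -> kept with NULL
  - task 4 (Review): project_id=5 -> matches Titan
  - task 5 (Document): project_id=3 -> matches Atlas
  - task 6 (Plan): project_id=3 -> matches Atlas
  - task 7 (Train): project_id=NULL, no match -> kept with NULL
  - task 8 (Implement): project_id=4 -> matches Gamma
All 8 rows appear; 2 have NULL project.

SQL:
SELECT a.name, b.name AS project
FROM tasks a
LEFT JOIN projects b ON a.project_id = b.id

Result:
name      | project
----------+--------
Design    | Gamma  
Optimize  | Titan  
Research  | NULL   
Review    | Titan  
Document  | Atlas  
Plan      | Atlas  
Train     | NULL   
Implement | Gamma  


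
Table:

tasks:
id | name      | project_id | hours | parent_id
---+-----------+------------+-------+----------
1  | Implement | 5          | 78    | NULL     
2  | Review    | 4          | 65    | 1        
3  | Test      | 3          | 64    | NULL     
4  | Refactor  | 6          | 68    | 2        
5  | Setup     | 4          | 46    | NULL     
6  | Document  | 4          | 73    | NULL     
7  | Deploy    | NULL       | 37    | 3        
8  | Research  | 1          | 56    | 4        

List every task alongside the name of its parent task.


This is a self-join: tasks is joined to a second copy of itself, matching each row's parent_id to another row's id. Use LEFT JOIN so rows with parent_id=NULL are kept.
  - task 1 (Implement): parent_id=NULL -> NULL
  - task 2 (Review): parent_id=1 -> Implement
  - task 3 (Test): parent_id=NULL -> NULL
  - task 4 (Refactor): parent_id=2 -> Review
  - task 5 (Setup): parent_id=NULL -> NULL
  - task 6 (Document): parent_id=NULL -> NULL
  - task 7 (Deploy): parent_id=3 -> Test
  - task 8 (Research): parent_id=4 -> Refactor

SQL:
SELECT a.name AS item, b.name AS parent
FROM tasks a
LEFT JOIN tasks b ON a.parent_id = b.id

Result:
item      | parent   
----------+----------
Implement | NULL     
Review    | Implement
Test      | NULL     
Refactor  | Review   
Setup     | NULL     
Document  | NULL     
Deploy    | Test     
Research  | Refactor 


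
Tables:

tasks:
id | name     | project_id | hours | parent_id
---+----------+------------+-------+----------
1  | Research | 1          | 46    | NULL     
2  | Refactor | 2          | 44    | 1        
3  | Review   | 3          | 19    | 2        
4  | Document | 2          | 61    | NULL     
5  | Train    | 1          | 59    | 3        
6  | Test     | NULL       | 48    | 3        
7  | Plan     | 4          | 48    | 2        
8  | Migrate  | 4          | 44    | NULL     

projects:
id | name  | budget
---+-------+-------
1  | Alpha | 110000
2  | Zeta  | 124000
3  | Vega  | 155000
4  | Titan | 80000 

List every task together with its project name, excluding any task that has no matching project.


INNER JOIN keeps only tasks rows whose project_id matches an id in projects. Walk through each task:
  - task 1 (Research): project_id=1 -> matches Alpha
  - task 2 (Refactor): project_id=2 -> matches Zeta
  - task 3 (Review): project_id=3 -> matches Vega
  - task 4 (Document): project_id=2 -> matches Zeta
  - task 5 (Train): project_id=1 -> matches Alpha
  - task 6 (Test): project_id=NULL, no match -> dropped
  - task 7 (Plan): project_id=4 -> matches Titan
  - task 8 (Migrate): project_id=4 -> matches Titan
So 1 of 8 rows is dropped.

SQL:
SELECT a.name, b.name AS project
FROM tasks a
INNER JOIN projects b ON a.project_id = b.id

Result:
name     | project
---------+--------
Research | Alpha  
Refactor | Zeta   
Review   | Vega   
Document | Zeta   
Train    | Alpha  
Plan     | Titan  
Migrate  | Titan  


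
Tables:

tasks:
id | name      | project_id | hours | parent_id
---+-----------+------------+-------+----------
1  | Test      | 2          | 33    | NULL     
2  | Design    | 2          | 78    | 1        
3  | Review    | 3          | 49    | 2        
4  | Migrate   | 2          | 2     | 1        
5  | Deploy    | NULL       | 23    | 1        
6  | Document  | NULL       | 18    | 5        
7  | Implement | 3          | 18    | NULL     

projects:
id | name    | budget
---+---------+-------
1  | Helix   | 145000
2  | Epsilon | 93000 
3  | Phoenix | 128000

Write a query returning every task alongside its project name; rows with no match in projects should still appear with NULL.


LEFT JOIN keeps every row from tasks (the left table); where project_id has no match in projects, the project columns become NULL. Walk through each task:
  - task 1 (Test): project_id=2 -> matches Epsilon
  - task 2 (Design): project_id=2 -> matches Epsilon
  - task 3 (Review): project_id=3 -> matches Phoenix
  - task 4 (Migrate): project_id=2 -> matches Epsilon
  - task 5 (Deploy): project_id=NULL, no match -> kept with NULL
  - task 6 (Document): project_id=NULL, no match -> kept with NULL
  - task 7 (Implement): project_id=3 -> matches Phoenix
All 7 rows appear; 2 have NULL project.

SQL:
SELECT a.name, b.name AS project
FROM tasks a
LEFT JOIN projects b ON a.project_id = b.id

Result:
name      | project
----------+--------
Test      | Epsilon
Design    | Epsilon
Review    | Phoenix
Migrate   | Epsilon
Deploy    | NULL   
Document  | NULL   
Implement | Phoenix


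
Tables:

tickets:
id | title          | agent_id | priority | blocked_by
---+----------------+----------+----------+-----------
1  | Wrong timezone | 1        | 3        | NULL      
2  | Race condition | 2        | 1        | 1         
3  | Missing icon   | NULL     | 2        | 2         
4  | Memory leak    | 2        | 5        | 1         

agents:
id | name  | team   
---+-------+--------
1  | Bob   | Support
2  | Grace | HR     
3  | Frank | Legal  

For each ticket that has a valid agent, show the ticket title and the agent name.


INNER JOIN keeps only tickets rows whose agent_id matches an id in agents. Walk through each ticket:
  - ticket 1 (Wrong timezone): agent_id=1 -> matches Bob
  - ticket 2 (Race condition): agent_id=2 -> matches Grace
  - ticket 3 (Missing icon): agent_id=NULL, no match -> dropped
  - ticket 4 (Memory leak): agent_id=2 -> matches Grace
So 1 of 4 rows is dropped.

SQL:
SELECT a.title, b.name AS agent
FROM tickets a
INNER JOIN agents b ON a.agent_id = b.id

Result:
title          | agent
---------------+------
Wrong timezone | Bob  
Race condition | Grace
Memory leak    | Grace


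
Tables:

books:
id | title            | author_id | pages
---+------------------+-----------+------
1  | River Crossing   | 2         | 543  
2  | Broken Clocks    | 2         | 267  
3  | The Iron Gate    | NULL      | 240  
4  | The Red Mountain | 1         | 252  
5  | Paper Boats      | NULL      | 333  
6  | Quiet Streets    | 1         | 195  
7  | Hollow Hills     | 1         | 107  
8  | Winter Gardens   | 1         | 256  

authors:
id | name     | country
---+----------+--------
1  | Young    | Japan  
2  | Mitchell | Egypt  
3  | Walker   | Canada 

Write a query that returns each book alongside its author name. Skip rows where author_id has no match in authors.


INNER JOIN keeps only books rows whose author_id matches an id in authors. Walk through each book:
  - book 1 (River Crossing): author_id=2 -> matches Mitchell
  - book 2 (Broken Clocks): author_id=2 -> matches Mitchell
  - book 3 (The Iron Gate): author_id=NULL, no match -> dropped
  - book 4 (The Red Mountain): author_id=1 -> matches Young
  - book 5 (Paper Boats): author_id=NULL, no match -> dropped
  - book 6 (Quiet Streets): author_id=1 -> matches Young
  - book 7 (Hollow Hills): author_id=1 -> matches Young
  - book 8 (Winter Gardens): author_id=1 -> matches Young
So 2 of 8 rows are dropped.

SQL:
SELECT a.title, b.name AS author
FROM books a
INNER JOIN authors b ON a.author_id = b.id

Result:
title            | author  
-----------------+---------
River Crossing   | Mitchell
Broken Clocks    | Mitchell
The Red Mountain | Young   
Quiet Streets    | Young   
Hollow Hills     | Young   
Winter Gardens   | Young   


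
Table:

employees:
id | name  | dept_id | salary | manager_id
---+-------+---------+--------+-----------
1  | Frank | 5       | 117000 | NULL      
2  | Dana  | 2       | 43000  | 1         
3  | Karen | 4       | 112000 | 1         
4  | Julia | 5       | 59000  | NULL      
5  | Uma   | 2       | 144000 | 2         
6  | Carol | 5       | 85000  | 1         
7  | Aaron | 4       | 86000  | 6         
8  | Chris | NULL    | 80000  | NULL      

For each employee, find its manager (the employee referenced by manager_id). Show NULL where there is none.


This is a self-join: employees is joined to a second copy of itself, matching each row's manager_id to another row's id. Use LEFT JOIN so rows with manager_id=NULL are kept.
  - employee 1 (Frank): manager_id=NULL -> NULL
  - employee 2 (Dana): manager_id=1 -> Frank
  - employee 3 (Karen): manager_id=1 -> Frank
  - employee 4 (Julia): manager_id=NULL -> NULL
  - employee 5 (Uma): manager_id=2 -> Dana
  - employee 6 (Carol): manager_id=1 -> Frank
  - employee 7 (Aaron): manager_id=6 -> Carol
  - employee 8 (Chris): manager_id=NULL -> NULL

SQL:
SELECT a.name AS item, b.name AS manager
FROM employees a
LEFT JOIN employees b ON a.manager_id = b.id

Result:
item  | manager
------+--------
Frank | NULL   
Dana  | Frank  
Karen | Frank  
Julia | NULL   
Uma   | Dana   
Carol | Frank  
Aaron | Carol  
Chris | NULL   


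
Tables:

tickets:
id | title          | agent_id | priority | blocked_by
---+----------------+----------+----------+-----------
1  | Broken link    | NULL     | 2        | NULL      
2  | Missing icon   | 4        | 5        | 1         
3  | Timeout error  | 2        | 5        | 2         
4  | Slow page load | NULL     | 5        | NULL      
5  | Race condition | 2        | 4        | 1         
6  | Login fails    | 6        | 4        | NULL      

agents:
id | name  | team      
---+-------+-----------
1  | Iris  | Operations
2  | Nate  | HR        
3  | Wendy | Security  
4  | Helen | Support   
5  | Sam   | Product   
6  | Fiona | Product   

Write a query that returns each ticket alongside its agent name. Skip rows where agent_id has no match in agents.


INNER JOIN keeps only tickets rows whose agent_id matches an id in agents. Walk through each ticket:
  - ticket 1 (Broken link): agent_id=NULL, no match -> dropped
  - ticket 2 (Missing icon): agent_id=4 -> matches Helen
  - ticket 3 (Timeout error): agent_id=2 -> matches Nate
  - ticket 4 (Slow page load): agent_id=NULL, no match -> dropped
  - ticket 5 (Race condition): agent_id=2 -> matches Nate
  - ticket 6 (Login fails): agent_id=6 -> matches Fiona
So 2 of 6 rows are dropped.

SQL:
SELECT a.title, b.name AS agent
FROM tickets a
INNER JOIN agents b ON a.agent_id = b.id

Result:
title          | agent
---------------+------
Missing icon   | Helen
Timeout error  | Nate 
Race condition | Nate 
Login fails    | Fiona


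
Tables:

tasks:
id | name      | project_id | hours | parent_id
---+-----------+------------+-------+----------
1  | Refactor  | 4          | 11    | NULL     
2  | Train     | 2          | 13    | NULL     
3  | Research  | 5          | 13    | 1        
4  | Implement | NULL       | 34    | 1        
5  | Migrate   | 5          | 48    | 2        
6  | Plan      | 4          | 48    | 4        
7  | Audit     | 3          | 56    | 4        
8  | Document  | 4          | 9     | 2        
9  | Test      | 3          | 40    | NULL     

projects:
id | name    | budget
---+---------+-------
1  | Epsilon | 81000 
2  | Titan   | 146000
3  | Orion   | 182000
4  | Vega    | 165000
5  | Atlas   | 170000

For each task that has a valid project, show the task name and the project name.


INNER JOIN keeps only tasks rows whose project_id matches an id in projects. Walk through each task:
  - task 1 (Refactor): project_id=4 -> matches Vega
  - task 2 (Train): project_id=2 -> matches Titan
  - task 3 (Research): project_id=5 -> matches Atlas
  - task 4 (Implement): project_id=NULL, no match -> dropped
  - task 5 (Migrate): project_id=5 -> matches Atlas
  - task 6 (Plan): project_id=4 -> matches Vega
  - task 7 (Audit): project_id=3 -> matches Orion
  - task 8 (Document): project_id=4 -> matches Vega
  - task 9 (Test): project_id=3 -> matches Orion
So 1 of 9 rows is dropped.

SQL:
SELECT a.name, b.name AS project
FROM tasks a
INNER JOIN projects b ON a.project_id = b.id

Result:
name     | project
---------+--------
Refactor | Vega   
Train    | Titan  
Research | Atlas  
Migrate  | Atlas  
Plan     | Vega   
Audit    | Orion  
Document | Vega   
Test     | Orion  


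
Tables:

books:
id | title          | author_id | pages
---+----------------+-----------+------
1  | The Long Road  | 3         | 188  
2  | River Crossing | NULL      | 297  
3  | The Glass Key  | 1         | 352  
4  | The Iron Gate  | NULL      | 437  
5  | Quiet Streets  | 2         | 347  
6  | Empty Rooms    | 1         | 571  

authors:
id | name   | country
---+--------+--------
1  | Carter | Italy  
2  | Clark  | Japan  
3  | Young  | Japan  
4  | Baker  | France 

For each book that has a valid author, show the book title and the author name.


INNER JOIN keeps only books rows whose author_id matches an id in authors. Walk through each book:
  - book 1 (The Long Road): author_id=3 -> matches Young
  - book 2 (River Crossing): author_id=NULL, no match -> dropped
  - book 3 (The Glass Key): author_id=1 -> matches Carter
  - book 4 (The Iron Gate): author_id=NULL, no match -> dropped
  - book 5 (Quiet Streets): author_id=2 -> matches Clark
  - book 6 (Empty Rooms): author_id=1 -> matches Carter
So 2 of 6 rows are dropped.

SQL:
SELECT a.title, b.name AS author
FROM books a
INNER JOIN authors b ON a.author_id = b.id

Result:
title         | author
--------------+-------
The Long Road | Young 
The Glass Key | Carter
Quiet Streets | Clark 
Empty Rooms   | Carter


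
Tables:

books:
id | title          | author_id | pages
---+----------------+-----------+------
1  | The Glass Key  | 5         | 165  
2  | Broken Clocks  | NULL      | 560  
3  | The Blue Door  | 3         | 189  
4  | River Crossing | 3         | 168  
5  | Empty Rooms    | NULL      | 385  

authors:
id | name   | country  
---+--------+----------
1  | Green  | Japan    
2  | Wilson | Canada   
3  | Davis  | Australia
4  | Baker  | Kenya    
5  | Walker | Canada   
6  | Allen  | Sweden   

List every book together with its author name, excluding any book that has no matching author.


INNER JOIN keeps only books rows whose author_id matches an id in authors. Walk through each book:
  - book 1 (The Glass Key): author_id=5 -> matches Walker
  - book 2 (Broken Clocks): author_id=NULL, no match -> dropped
  - book 3 (The Blue Door): author_id=3 -> matches Davis
  - book 4 (River Crossing): author_id=3 -> matches Davis
  - book 5 (Empty Rooms): author_id=NULL, no match -> dropped
So 2 of 5 rows are dropped.

SQL:
SELECT a.title, b.name AS author
FROM books a
INNER JOIN authors b ON a.author_id = b.id

Result:
title          | author
---------------+-------
The Glass Key  | Walker
The Blue Door  | Davis 
River Crossing | Davis 


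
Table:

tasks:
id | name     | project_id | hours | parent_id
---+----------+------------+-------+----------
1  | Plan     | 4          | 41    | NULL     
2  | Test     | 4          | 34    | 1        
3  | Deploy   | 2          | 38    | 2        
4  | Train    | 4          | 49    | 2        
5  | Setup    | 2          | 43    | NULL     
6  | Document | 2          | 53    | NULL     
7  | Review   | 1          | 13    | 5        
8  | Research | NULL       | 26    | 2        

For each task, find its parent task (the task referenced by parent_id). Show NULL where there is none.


This is a self-join: tasks is joined to a second copy of itself, matching each row's parent_id to another row's id. Use LEFT JOIN so rows with parent_id=NULL are kept.
  - task 1 (Plan): parent_id=NULL -> NULL
  - task 2 (Test): parent_id=1 -> Plan
  - task 3 (Deploy): parent_id=2 -> Test
  - task 4 (Train): parent_id=2 -> Test
  - task 5 (Setup): parent_id=NULL -> NULL
  - task 6 (Document): parent_id=NULL -> NULL
  - task 7 (Review): parent_id=5 -> Setup
  - task 8 (Research): parent_id=2 -> Test

SQL:
SELECT a.name AS item, b.name AS parent
FROM tasks a
LEFT JOIN tasks b ON a.parent_id = b.id

Result:
item     | parent
---------+-------
Plan     | NULL  
Test     | Plan  
Deploy   | Test  
Train    | Test  
Setup    | NULL  
Document | NULL  
Review   | Setup 
Research | Test  


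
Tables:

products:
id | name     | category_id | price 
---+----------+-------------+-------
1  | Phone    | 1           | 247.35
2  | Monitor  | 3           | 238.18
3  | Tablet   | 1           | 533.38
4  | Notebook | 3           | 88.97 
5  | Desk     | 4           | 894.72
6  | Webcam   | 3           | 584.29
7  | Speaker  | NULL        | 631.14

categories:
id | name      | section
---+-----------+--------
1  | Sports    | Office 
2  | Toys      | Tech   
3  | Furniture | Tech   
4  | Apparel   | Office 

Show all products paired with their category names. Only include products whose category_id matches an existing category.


INNER JOIN keeps only products rows whose category_id matches an id in categories. Walk through each product:
  - product 1 (Phone): category_id=1 -> matches Sports
  - product 2 (Monitor): category_id=3 -> matches Furniture
  - product 3 (Tablet): category_id=1 -> matches Sports
  - product 4 (Notebook): category_id=3 -> matches Furniture
  - product 5 (Desk): category_id=4 -> matches Apparel
  - product 6 (Webcam): category_id=3 -> matches Furniture
  - product 7 (Speaker): category_id=NULL, no match -> dropped
So 1 of 7 rows is dropped.

SQL:
SELECT a.name, b.name AS category
FROM products a
INNER JOIN categories b ON a.category_id = b.id

Result:
name     | category 
---------+----------
Phone    | Sports   
Monitor  | Furniture
Tablet   | Sports   
Notebook | Furniture
Desk     | Apparel  
Webcam   | Furniture


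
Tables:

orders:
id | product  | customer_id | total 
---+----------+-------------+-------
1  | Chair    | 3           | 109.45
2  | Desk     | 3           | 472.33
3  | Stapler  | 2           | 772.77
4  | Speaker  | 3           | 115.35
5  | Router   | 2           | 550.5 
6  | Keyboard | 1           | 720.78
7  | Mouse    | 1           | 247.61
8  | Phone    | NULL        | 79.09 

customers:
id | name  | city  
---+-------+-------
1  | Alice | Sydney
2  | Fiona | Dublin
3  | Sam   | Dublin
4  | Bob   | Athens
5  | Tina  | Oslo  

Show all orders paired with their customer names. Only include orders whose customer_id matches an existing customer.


INNER JOIN keeps only orders rows whose customer_id matches an id in customers. Walk through each order:
  - order 1 (Chair): customer_id=3 -> matches Sam
  - order 2 (Desk): customer_id=3 -> matches Sam
  - order 3 (Stapler): customer_id=2 -> matches Fiona
  - order 4 (Speaker): customer_id=3 -> matches Sam
  - order 5 (Router): customer_id=2 -> matches Fiona
  - order 6 (Keyboard): customer_id=1 -> matches Alice
  - order 7 (Mouse): customer_id=1 -> matches Alice
  - order 8 (Phone): customer_id=NULL, no match -> dropped
So 1 of 8 rows is dropped.

SQL:
SELECT a.product, b.name AS customer
FROM orders a
INNER JOIN customers b ON a.customer_id = b.id

Result:
product  | customer
---------+---------
Chair    | Sam     
Desk     | Sam     
Stapler  | Fiona   
Speaker  | Sam     
Router   | Fiona   
Keyboard | Alice   
Mouse    | Alice   


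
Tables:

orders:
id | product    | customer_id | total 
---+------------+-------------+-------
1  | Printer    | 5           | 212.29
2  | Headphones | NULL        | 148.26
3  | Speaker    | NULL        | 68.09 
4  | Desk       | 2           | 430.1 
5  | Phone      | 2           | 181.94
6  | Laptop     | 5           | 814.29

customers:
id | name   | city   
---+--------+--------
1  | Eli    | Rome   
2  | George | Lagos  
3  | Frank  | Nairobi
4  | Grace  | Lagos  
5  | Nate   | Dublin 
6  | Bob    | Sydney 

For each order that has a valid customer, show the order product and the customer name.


INNER JOIN keeps only orders rows whose customer_id matches an id in customers. Walk through each order:
  - order 1 (Printer): customer_id=5 -> matches Nate
  - order 2 (Headphones): customer_id=NULL, no match -> dropped
  - order 3 (Speaker): customer_id=NULL, no match -> dropped
  - order 4 (Desk): customer_id=2 -> matches George
  - order 5 (Phone): customer_id=2 -> matches George
  - order 6 (Laptop): customer_id=5 -> matches Nate
So 2 of 6 rows are dropped.

SQL:
SELECT a.product, b.name AS customer
FROM orders a
INNER JOIN customers b ON a.customer_id = b.id

Result:
product | customer
--------+---------
Printer | Nate    
Desk    | George  
Phone   | George  
Laptop  | Nate    


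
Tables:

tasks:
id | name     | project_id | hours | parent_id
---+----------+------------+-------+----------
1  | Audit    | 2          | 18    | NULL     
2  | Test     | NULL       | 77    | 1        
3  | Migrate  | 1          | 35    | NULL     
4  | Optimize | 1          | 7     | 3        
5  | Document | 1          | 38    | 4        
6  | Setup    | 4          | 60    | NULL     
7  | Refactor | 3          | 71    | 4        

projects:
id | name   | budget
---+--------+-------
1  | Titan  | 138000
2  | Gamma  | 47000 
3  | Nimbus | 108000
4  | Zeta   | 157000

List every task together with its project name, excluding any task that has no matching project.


INNER JOIN keeps only tasks rows whose project_id matches an id in projects. Walk through each task:
  - task 1 (Audit): project_id=2 -> matches Gamma
  - task 2 (Test): project_id=NULL, no match -> dropped
  - task 3 (Migrate): project_id=1 -> matches Titan
  - task 4 (Optimize): project_id=1 -> matches Titan
  - task 5 (Document): project_id=1 -> matches Titan
  - task 6 (Setup): project_id=4 -> matches Zeta
  - task 7 (Refactor): project_id=3 -> matches Nimbus
So 1 of 7 rows is dropped.

SQL:
SELECT a.name, b.name AS project
FROM tasks a
INNER JOIN projects b ON a.project_id = b.id

Result:
name     | project
---------+--------
Audit    | Gamma  
Migrate  | Titan  
Optimize | Titan  
Document | Titan  
Setup    | Zeta   
Refactor | Nimbus 


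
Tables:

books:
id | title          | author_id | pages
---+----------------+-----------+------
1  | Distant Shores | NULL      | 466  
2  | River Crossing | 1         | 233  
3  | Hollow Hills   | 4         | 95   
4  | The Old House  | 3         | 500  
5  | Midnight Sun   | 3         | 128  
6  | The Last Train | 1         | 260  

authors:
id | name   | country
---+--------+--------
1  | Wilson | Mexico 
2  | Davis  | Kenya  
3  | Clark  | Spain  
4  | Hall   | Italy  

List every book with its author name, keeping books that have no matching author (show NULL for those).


LEFT JOIN keeps every row from books (the left table); where author_id has no match in authors, the author columns become NULL. Walk through each book:
  - book 1 (Distant Shores): author_id=NULL, no match -> kept with NULL
  - book 2 (River Crossing): author_id=1 -> matches Wilson
  - book 3 (Hollow Hills): author_id=4 -> matches Hall
  - book 4 (The Old House): author_id=3 -> matches Clark
  - book 5 (Midnight Sun): author_id=3 -> matches Clark
  - book 6 (The Last Train): author_id=1 -> matches Wilson
All 6 rows appear; 1 has NULL author.

SQL:
SELECT a.title, b.name AS author
FROM books a
LEFT JOIN authors b ON a.author_id = b.id

Result:
title          | author
---------------+-------
Distant Shores | NULL  
River Crossing | Wilson
Hollow Hills   | Hall  
The Old House  | Clark 
Midnight Sun   | Clark 
The Last Train | Wilson
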